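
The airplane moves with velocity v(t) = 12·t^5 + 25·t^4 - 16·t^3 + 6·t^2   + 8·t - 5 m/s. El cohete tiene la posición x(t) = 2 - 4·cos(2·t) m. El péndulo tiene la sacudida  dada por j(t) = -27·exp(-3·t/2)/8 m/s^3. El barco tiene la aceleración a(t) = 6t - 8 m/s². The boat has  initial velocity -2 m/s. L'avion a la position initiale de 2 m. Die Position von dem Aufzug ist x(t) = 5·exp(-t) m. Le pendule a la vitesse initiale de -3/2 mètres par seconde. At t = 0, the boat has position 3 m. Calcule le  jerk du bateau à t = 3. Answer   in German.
Um dies zu lösen, müssen wir 1 Ableitung unserer Gleichung für die Beschleunigung a(t) = 6·t - 8 nehmen. Durch Ableiten von der Beschleunigung erhalten wir den Ruck: j(t) = 6. Aus der Gleichung für den Ruck j(t) = 6, setzen wir t = 3 ein und erhalten j = 6.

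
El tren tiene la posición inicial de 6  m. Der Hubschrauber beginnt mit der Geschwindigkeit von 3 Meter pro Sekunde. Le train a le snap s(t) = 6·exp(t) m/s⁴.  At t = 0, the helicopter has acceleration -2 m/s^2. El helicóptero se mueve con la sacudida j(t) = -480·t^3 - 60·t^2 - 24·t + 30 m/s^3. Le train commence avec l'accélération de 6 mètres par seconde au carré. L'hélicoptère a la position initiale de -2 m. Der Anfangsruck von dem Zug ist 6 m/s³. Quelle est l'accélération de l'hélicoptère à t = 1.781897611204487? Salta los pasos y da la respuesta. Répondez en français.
L'accélération à t = 1.781897611204487 est a = -1309.59738383329.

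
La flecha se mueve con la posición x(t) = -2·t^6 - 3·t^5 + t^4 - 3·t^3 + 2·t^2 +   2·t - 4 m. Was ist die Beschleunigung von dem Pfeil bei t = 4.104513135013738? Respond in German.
Um dies zu lösen, müssen wir 2 Ableitungen unserer Gleichung für die Position x(t) = -2·t^6 - 3·t^5 + t^4 - 3·t^3 + 2·t^2 + 2·t - 4 nehmen. Durch Ableiten von der Position erhalten wir die Geschwindigkeit: v(t) = -12·t^5 - 15·t^4 + 4·t^3 - 9·t^2 + 4·t + 2. Die Ableitung von der Geschwindigkeit ergibt die Beschleunigung: a(t) = -60·t^4 - 60·t^3 + 12·t^2 - 18·t + 4. Wir haben die Beschleunigung a(t) = -60·t^4 - 60·t^3 + 12·t^2 - 18·t + 4. Durch Einsetzen von t = 4.104513135013738: a(4.104513135013738) = -21045.9890794361.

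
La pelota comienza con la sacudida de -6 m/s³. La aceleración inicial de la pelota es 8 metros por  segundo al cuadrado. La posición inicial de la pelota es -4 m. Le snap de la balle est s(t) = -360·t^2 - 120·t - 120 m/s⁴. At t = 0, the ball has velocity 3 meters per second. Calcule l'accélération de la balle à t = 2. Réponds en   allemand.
Wir müssen das Integral unserer Gleichung für den Snap s(t) = -360·t^2 - 120·t - 120 2-mal finden. Die Stammfunktion von dem Snap, mit j(0) = -6, ergibt den Ruck: j(t) = -120·t^3 - 60·t^2 - 120·t - 6. Durch Integration von dem Ruck und Verwendung der Anfangsbedingung a(0) = 8, erhalten wir a(t) = -30·t^4 - 20·t^3 - 60·t^2 - 6·t + 8. Mit a(t) = -30·t^4 - 20·t^3 - 60·t^2 - 6·t + 8 und Einsetzen von t = 2, finden wir a = -884.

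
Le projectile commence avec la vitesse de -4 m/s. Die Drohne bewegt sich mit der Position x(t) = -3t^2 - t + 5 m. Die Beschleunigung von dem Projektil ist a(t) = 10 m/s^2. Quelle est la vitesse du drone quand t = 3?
Nous devons dériver notre équation de la position x(t) = -3·t^2 - t + 5 1 fois. En prenant d/dt de x(t), nous trouvons v(t) = -6·t - 1. En utilisant v(t) = -6·t - 1 et en substituant t = 3, nous trouvons v = -19.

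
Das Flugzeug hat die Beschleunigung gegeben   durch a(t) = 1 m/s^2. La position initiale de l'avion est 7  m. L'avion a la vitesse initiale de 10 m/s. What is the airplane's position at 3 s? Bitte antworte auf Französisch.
Nous devons intégrer notre équation de l'accélération a(t) = 1 2 fois. L'intégrale de l'accélération, avec v(0) = 10, donne la vitesse: v(t) = t + 10. En intégrant la vitesse et en utilisant la condition initiale x(0) = 7, nous obtenons x(t) = t^2/2 + 10·t + 7. En utilisant x(t) = t^2/2 + 10·t + 7 et en substituant t = 3, nous trouvons x = 83/2.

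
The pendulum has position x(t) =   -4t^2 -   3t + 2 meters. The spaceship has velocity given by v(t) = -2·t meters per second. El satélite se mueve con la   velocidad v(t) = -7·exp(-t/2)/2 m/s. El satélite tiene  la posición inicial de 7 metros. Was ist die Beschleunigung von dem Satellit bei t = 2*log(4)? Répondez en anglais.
Starting from velocity v(t) = -7·exp(-t/2)/2, we take 1 derivative. Differentiating velocity, we get acceleration: a(t) = 7·exp(-t/2)/4. Using a(t) = 7·exp(-t/2)/4 and substituting t = 2*log(4), we find a = 7/16.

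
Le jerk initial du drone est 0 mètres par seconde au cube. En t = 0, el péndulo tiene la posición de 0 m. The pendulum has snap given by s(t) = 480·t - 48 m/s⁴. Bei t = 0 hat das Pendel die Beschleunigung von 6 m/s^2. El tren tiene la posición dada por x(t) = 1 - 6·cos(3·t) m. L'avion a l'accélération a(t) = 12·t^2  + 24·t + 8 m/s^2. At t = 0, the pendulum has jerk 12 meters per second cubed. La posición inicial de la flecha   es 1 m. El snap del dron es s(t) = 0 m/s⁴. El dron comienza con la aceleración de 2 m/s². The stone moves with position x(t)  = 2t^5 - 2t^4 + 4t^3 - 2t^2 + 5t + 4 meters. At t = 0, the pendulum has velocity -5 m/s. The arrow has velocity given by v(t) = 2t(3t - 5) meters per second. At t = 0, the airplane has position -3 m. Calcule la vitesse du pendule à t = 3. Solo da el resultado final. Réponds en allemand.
Die Antwort ist 1471.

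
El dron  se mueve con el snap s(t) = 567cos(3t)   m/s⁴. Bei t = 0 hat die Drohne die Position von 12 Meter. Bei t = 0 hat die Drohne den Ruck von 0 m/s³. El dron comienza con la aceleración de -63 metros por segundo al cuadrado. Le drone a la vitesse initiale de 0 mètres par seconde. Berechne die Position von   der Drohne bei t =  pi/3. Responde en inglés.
We need to integrate our snap equation s(t) = 567·cos(3·t) 4 times. Integrating snap and using the initial condition j(0) = 0, we get j(t) = 189·sin(3·t). Taking ∫j(t)dt and applying a(0) = -63, we find a(t) = -63·cos(3·t). The integral of acceleration is velocity. Using v(0) = 0, we get v(t) = -21·sin(3·t). Integrating velocity and using the initial condition x(0) = 12, we get x(t) = 7·cos(3·t) + 5. We have position x(t) = 7·cos(3·t) + 5. Substituting t = pi/3: x(pi/3) = -2.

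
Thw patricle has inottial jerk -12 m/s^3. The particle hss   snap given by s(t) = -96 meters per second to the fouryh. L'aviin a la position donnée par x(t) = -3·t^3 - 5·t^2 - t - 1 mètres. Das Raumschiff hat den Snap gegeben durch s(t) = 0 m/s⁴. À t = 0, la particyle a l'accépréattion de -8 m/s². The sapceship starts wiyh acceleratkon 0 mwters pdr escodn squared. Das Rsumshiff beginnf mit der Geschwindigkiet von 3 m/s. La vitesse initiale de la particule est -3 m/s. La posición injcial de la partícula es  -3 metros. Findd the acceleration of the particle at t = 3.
We need to integrate our snap equation s(t) = -96 2 times. Taking ∫s(t)dt and applying j(0) = -12, we find j(t) = -96·t - 12. Taking ∫j(t)dt and applying a(0) = -8, we find a(t) = -48·t^2 - 12·t - 8. We have acceleration a(t) = -48·t^2 - 12·t - 8. Substituting t = 3: a(3) = -476.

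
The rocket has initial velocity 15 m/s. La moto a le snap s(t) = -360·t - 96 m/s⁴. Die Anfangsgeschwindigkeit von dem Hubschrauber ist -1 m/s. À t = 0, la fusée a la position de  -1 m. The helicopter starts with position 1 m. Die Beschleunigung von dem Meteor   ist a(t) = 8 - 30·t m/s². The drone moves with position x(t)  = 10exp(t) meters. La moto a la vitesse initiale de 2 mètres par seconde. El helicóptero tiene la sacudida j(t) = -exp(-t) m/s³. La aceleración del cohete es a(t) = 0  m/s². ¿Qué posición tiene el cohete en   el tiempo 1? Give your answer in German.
Ausgehend von der Beschleunigung a(t) = 0, nehmen wir 2 Integrale. Mit ∫a(t)dt und Anwendung von v(0) = 15, finden wir v(t) = 15. Durch Integration von der Geschwindigkeit und Verwendung der Anfangsbedingung x(0) = -1, erhalten wir x(t) = 15·t - 1. Aus der Gleichung für die Position x(t) = 15·t - 1, setzen wir t = 1 ein und erhalten x = 14.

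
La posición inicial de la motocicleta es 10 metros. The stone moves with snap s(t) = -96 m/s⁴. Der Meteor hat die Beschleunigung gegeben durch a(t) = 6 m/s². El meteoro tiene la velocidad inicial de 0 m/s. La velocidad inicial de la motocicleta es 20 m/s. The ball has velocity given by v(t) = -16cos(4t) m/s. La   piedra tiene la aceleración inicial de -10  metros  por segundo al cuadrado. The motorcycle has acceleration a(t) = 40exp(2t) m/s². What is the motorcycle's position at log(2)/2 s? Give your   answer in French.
Pour résoudre ceci, nous devons prendre 2 intégrales de notre équation de l'accélération a(t) = 40·exp(2·t). L'intégrale de l'accélération est la vitesse. En utilisant v(0) = 20, nous obtenons v(t) = 20·exp(2·t). La primitive de la vitesse, avec x(0) = 10, donne la position: x(t) = 10·exp(2·t). En utilisant x(t) = 10·exp(2·t) et en substituant t = log(2)/2, nous trouvons x = 20.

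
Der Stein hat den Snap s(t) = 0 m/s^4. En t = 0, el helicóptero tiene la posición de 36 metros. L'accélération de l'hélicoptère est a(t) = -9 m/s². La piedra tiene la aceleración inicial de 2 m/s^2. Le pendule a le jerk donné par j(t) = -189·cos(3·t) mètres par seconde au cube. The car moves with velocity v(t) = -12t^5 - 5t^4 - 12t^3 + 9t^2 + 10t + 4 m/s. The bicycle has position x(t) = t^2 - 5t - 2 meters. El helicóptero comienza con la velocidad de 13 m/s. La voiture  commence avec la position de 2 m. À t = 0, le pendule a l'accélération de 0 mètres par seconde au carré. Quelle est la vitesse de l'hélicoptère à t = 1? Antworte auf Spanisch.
Para resolver esto, necesitamos tomar 1 integral de nuestra ecuación de la aceleración a(t) = -9. Tomando ∫a(t)dt y aplicando v(0) = 13, encontramos v(t) = 13 - 9·t. Usando v(t) = 13 - 9·t y sustituyendo t = 1, encontramos v = 4.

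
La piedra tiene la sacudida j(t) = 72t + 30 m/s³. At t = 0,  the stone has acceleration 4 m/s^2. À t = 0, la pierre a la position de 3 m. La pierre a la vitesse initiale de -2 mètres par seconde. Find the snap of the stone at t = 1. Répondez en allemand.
Wir müssen unsere Gleichung für den Ruck j(t) = 72·t + 30 1-mal ableiten. Durch Ableiten von dem Ruck erhalten wir den Snap: s(t) = 72. Wir haben den Snap s(t) = 72. Durch Einsetzen von t = 1: s(1) = 72.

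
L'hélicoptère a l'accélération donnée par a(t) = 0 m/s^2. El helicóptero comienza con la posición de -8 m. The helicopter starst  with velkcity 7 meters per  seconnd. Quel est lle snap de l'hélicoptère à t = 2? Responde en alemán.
Ausgehend von der Beschleunigung a(t) = 0, nehmen wir 2 Ableitungen. Die Ableitung von der Beschleunigung ergibt den Ruck: j(t) = 0. Die Ableitung von dem Ruck ergibt den Snap: s(t) = 0. Mit s(t) = 0 und Einsetzen von t = 2, finden wir s = 0.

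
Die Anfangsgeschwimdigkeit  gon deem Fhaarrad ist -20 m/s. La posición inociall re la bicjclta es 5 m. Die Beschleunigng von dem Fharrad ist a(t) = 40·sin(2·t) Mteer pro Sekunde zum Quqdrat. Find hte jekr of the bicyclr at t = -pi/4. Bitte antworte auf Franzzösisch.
En partant de l'accélération a(t) = 40·sin(2·t), nous prenons 1 dérivée. La dérivée de l'accélération donne le jerk: j(t) = 80·cos(2·t). De l'équation du jerk j(t) = 80·cos(2·t), nous substituons t = -pi/4 pour obtenir j = 0.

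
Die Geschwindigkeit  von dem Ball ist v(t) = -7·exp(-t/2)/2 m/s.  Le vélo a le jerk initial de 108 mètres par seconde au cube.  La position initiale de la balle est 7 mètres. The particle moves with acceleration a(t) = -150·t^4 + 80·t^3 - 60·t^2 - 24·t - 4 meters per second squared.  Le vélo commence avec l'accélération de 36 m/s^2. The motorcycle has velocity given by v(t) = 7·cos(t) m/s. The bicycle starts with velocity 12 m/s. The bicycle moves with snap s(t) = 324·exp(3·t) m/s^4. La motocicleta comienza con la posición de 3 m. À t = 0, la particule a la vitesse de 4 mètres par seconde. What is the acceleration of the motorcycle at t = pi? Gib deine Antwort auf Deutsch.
Wir müssen unsere Gleichung für die Geschwindigkeit v(t) = 7·cos(t) 1-mal ableiten. Durch Ableiten von der Geschwindigkeit erhalten wir die Beschleunigung: a(t) = -7·sin(t). Mit a(t) = -7·sin(t) und Einsetzen von t = pi, finden wir a = 0.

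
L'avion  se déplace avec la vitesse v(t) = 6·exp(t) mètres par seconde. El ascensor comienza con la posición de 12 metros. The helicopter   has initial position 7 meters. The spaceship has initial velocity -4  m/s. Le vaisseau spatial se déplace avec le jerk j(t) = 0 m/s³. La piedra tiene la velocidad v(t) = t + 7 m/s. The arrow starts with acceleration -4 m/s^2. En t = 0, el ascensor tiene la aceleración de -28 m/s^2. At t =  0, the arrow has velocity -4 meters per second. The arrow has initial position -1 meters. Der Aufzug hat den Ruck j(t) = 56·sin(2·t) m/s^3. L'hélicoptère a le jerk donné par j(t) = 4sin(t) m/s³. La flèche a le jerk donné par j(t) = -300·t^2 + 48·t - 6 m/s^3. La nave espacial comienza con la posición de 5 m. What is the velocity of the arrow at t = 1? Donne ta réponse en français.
Nous devons trouver l'intégrale de notre équation du jerk j(t) = -300·t^2 + 48·t - 6 2 fois. En intégrant le jerk et en utilisant la condition initiale a(0) = -4, nous obtenons a(t) = -100·t^3 + 24·t^2 - 6·t - 4. En intégrant l'accélération et en utilisant la condition initiale v(0) = -4, nous obtenons v(t) = -25·t^4 + 8·t^3 - 3·t^2 - 4·t - 4. Nous avons la vitesse v(t) = -25·t^4 + 8·t^3 - 3·t^2 - 4·t - 4. En substituant t = 1: v(1) = -28.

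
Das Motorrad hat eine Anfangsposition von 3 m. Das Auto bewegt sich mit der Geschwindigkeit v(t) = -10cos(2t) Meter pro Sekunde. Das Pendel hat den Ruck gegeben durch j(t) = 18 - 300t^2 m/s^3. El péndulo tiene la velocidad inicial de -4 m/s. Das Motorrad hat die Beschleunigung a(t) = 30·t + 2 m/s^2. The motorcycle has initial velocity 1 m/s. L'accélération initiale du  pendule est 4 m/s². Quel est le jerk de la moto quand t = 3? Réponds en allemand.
Ausgehend von der Beschleunigung a(t) = 30·t + 2, nehmen wir 1 Ableitung. Die Ableitung von der Beschleunigung ergibt den Ruck: j(t) = 30. Mit j(t) = 30 und Einsetzen von t = 3, finden wir j = 30.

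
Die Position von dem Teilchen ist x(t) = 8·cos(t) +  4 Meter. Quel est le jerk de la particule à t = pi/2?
Nous devons dériver notre équation de la position x(t) = 8·cos(t) + 4 3 fois. En prenant d/dt de x(t), nous trouvons v(t) = -8·sin(t). En prenant d/dt de v(t), nous trouvons a(t) = -8·cos(t). En dérivant l'accélération, nous obtenons le jerk: j(t) = 8·sin(t). De l'équation du jerk j(t) = 8·sin(t), nous substituons t = pi/2 pour obtenir j = 8.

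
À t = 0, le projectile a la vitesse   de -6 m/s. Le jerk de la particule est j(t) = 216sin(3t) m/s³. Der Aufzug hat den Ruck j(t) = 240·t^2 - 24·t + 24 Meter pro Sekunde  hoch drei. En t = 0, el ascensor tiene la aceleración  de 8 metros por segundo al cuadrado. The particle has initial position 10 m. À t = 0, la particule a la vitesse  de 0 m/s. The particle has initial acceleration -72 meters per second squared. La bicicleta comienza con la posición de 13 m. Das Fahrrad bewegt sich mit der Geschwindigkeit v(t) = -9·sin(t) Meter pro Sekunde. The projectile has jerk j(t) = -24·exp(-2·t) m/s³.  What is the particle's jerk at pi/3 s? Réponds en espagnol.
Tenemos la sacudida j(t) = 216·sin(3·t). Sustituyendo t = pi/3: j(pi/3) = 0.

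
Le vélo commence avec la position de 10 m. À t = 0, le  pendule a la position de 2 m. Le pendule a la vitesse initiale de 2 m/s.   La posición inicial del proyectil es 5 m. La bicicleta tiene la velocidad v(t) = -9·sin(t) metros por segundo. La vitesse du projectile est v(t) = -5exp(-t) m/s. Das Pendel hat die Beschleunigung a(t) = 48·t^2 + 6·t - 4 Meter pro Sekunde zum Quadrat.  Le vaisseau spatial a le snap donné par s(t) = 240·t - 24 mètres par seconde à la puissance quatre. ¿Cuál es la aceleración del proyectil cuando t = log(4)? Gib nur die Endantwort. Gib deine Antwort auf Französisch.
a(log(4)) = 5/4.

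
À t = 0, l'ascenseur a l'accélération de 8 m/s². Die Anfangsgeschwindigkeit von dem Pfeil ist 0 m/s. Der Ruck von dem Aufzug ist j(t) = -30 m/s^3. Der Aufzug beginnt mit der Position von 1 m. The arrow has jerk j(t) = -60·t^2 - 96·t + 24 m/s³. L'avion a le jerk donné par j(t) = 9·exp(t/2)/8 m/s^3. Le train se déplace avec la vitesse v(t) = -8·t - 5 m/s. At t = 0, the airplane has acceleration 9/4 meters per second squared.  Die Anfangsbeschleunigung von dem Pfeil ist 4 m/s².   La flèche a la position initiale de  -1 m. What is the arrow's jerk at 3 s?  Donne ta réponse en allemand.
Mit j(t) = -60·t^2 - 96·t + 24 und Einsetzen von t = 3, finden wir j = -804.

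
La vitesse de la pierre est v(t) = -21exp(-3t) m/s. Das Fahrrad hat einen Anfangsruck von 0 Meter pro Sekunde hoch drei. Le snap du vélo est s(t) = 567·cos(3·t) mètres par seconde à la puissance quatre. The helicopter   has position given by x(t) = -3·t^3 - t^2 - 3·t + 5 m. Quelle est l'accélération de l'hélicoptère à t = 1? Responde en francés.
Pour résoudre ceci, nous devons prendre 2 dérivées de notre équation de la position x(t) = -3·t^3 - t^2 - 3·t + 5. En prenant d/dt de x(t), nous trouvons v(t) = -9·t^2 - 2·t - 3. La dérivée de la vitesse donne l'accélération: a(t) = -18·t - 2. En utilisant a(t) = -18·t - 2 et en substituant t = 1, nous trouvons a = -20.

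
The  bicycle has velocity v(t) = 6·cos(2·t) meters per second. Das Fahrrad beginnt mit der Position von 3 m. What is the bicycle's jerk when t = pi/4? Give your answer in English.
To solve this, we need to take 2 derivatives of our velocity equation v(t) = 6·cos(2·t). Differentiating velocity, we get acceleration: a(t) = -12·sin(2·t). The derivative of acceleration gives jerk: j(t) = -24·cos(2·t). From the given jerk equation j(t) = -24·cos(2·t), we substitute t = pi/4 to get j = 0.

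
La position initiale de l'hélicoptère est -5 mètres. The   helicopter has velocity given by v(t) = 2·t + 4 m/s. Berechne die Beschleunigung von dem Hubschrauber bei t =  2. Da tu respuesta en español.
Para resolver esto, necesitamos tomar 1 derivada de nuestra ecuación de la velocidad v(t) = 2·t + 4. Tomando d/dt de v(t), encontramos a(t) = 2. Tenemos la aceleración a(t) = 2. Sustituyendo t = 2: a(2) = 2.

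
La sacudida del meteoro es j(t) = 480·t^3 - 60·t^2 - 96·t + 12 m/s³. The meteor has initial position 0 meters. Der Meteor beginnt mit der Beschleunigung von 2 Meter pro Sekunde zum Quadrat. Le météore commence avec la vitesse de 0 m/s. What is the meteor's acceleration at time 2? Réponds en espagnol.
Necesitamos integrar nuestra ecuación de la sacudida j(t) = 480·t^3 - 60·t^2 - 96·t + 12 1 vez. Tomando ∫j(t)dt y aplicando a(0) = 2, encontramos a(t) = 120·t^4 - 20·t^3 - 48·t^2 + 12·t + 2. Tenemos la aceleración a(t) = 120·t^4 - 20·t^3 - 48·t^2 + 12·t + 2. Sustituyendo t = 2: a(2) = 1594.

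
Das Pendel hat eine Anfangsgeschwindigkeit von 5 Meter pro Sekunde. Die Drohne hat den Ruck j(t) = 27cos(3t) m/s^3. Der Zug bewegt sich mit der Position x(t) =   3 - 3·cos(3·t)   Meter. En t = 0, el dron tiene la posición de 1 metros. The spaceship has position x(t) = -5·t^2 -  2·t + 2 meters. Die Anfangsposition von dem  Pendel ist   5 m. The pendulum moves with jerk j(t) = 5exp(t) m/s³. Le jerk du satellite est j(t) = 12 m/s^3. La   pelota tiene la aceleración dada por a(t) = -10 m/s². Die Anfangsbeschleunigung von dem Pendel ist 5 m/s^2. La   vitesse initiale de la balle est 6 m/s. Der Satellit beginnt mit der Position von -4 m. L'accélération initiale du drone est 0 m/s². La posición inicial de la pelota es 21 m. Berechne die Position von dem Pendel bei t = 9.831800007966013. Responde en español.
Necesitamos integrar nuestra ecuación de la sacudida j(t) = 5·exp(t) 3 veces. La integral de la sacudida es la aceleración. Usando a(0) = 5, obtenemos a(t) = 5·exp(t). Tomando ∫a(t)dt y aplicando v(0) = 5, encontramos v(t) = 5·exp(t). Tomando ∫v(t)dt y aplicando x(0) = 5, encontramos x(t) = 5·exp(t). De la ecuación de la posición x(t) = 5·exp(t), sustituimos t = 9.831800007966013 para obtener x = 93082.1690670128.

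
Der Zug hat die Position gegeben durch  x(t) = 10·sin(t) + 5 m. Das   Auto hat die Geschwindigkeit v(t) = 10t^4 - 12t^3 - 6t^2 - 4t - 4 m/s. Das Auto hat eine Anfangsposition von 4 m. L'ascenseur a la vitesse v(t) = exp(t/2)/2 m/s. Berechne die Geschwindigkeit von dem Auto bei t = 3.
Mit v(t) = 10·t^4 - 12·t^3 - 6·t^2 - 4·t - 4 und Einsetzen von t = 3, finden wir v = 416.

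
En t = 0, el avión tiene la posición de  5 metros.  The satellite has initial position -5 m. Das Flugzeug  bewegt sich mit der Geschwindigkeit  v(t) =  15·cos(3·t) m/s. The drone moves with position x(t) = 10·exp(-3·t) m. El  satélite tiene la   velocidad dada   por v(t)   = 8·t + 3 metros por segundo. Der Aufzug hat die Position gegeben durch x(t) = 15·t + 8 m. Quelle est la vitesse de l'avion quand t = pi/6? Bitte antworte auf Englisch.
We have velocity v(t) = 15·cos(3·t). Substituting t = pi/6: v(pi/6) = 0.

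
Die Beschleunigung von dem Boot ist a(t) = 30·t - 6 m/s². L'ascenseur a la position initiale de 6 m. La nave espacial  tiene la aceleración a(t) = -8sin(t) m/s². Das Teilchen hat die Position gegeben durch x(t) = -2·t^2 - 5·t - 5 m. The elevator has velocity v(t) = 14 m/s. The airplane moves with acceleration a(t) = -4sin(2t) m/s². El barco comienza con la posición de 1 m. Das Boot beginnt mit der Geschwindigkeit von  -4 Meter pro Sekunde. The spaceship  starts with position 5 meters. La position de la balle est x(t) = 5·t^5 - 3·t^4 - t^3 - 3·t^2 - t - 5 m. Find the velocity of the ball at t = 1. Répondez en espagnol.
Para resolver esto, necesitamos tomar 1 derivada de nuestra ecuación de la posición x(t) = 5·t^5 - 3·t^4 - t^3 - 3·t^2 - t - 5. La derivada de la posición da la velocidad: v(t) = 25·t^4 - 12·t^3 - 3·t^2 - 6·t - 1. Tenemos la velocidad v(t) = 25·t^4 - 12·t^3 - 3·t^2 - 6·t - 1. Sustituyendo t = 1: v(1) = 3.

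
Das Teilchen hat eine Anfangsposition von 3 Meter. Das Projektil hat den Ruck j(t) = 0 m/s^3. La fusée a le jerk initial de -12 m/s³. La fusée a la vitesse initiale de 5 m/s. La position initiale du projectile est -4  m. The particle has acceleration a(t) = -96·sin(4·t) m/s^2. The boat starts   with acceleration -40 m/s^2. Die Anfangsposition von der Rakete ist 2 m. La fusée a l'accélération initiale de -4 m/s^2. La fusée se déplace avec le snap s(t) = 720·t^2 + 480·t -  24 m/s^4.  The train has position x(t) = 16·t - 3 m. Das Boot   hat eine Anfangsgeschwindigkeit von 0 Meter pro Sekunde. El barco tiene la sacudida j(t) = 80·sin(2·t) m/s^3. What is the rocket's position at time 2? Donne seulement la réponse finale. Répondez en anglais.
The position at t = 2 is x = 228.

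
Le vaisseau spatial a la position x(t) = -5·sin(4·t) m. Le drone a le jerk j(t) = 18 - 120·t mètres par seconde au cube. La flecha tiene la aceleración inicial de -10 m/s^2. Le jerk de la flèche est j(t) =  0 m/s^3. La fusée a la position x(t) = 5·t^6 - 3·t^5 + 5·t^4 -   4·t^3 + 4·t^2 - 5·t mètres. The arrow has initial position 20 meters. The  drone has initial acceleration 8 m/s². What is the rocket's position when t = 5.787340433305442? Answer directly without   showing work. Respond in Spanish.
En t = 5.787340433305442, x = 173326.218231527.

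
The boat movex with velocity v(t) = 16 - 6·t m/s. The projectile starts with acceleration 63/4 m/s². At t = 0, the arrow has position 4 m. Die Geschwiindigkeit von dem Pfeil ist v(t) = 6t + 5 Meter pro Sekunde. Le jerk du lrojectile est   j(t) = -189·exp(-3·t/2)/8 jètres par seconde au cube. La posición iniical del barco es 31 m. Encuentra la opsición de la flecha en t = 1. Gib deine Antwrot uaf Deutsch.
Ausgehend von der Geschwindigkeit v(t) = 6·t + 5, nehmen wir 1 Stammfunktion. Das Integral von der Geschwindigkeit, mit x(0) = 4, ergibt die Position: x(t) = 3·t^2 + 5·t + 4. Aus der Gleichung für die Position x(t) = 3·t^2 + 5·t + 4, setzen wir t = 1 ein und erhalten x = 12.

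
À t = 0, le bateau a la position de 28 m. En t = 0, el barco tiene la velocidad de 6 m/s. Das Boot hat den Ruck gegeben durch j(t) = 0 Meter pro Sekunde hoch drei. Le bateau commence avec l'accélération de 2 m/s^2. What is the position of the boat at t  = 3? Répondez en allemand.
Um dies zu lösen, müssen wir 3 Stammfunktionen unserer Gleichung für den Ruck j(t) = 0 finden. Das Integral von dem Ruck ist die Beschleunigung. Mit a(0) = 2 erhalten wir a(t) = 2. Die Stammfunktion von der Beschleunigung, mit v(0) = 6, ergibt die Geschwindigkeit: v(t) = 2·t + 6. Durch Integration von der Geschwindigkeit und Verwendung der Anfangsbedingung x(0) = 28, erhalten wir x(t) = t^2 + 6·t + 28. Wir haben die Position x(t) = t^2 + 6·t + 28. Durch Einsetzen von t = 3: x(3) = 55.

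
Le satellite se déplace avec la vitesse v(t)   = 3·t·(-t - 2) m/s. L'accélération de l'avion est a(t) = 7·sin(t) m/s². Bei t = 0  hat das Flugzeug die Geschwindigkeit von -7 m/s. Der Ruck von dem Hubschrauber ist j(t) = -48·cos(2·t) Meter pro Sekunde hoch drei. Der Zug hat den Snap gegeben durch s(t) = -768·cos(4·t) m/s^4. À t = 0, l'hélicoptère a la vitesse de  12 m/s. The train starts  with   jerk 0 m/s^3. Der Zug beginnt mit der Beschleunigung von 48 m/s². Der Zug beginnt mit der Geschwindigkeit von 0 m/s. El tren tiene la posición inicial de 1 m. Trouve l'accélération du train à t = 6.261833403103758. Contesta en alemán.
Um dies zu lösen, müssen wir 2 Stammfunktionen unserer Gleichung für den Snap s(t) = -768·cos(4·t) finden. Das Integral von dem Snap, mit j(0) = 0, ergibt den Ruck: j(t) = -192·sin(4·t). Das Integral von dem Ruck ist die Beschleunigung. Mit a(0) = 48 erhalten wir a(t) = 48·cos(4·t). Aus der Gleichung für die Beschleunigung a(t) = 48·cos(4·t), setzen wir t = 6.261833403103758 ein und erhalten a = 47.8250393303055.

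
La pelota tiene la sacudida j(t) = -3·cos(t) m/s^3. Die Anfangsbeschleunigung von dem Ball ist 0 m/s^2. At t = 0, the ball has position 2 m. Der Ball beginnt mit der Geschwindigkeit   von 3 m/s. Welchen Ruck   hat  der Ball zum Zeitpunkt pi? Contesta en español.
Usando j(t) = -3·cos(t) y sustituyendo t = pi, encontramos j = 3.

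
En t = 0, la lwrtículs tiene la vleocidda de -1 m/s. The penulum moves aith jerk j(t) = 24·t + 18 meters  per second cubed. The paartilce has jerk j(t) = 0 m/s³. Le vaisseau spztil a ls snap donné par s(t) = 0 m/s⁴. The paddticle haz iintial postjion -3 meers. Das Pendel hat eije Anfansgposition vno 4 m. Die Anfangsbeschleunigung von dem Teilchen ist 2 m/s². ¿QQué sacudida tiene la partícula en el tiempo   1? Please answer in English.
From the given jerk equation j(t) = 0, we substitute t = 1 to get j = 0.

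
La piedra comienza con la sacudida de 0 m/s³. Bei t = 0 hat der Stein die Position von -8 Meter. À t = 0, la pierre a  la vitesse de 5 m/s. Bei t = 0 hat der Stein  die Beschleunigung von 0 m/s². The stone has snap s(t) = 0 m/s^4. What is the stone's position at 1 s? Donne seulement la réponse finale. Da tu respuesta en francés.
La réponse est -3.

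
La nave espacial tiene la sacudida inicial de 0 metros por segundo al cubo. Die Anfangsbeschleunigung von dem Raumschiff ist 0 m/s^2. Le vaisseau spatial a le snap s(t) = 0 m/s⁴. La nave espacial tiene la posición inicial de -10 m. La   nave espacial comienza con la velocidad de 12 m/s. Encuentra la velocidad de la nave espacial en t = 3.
Partiendo del snap s(t) = 0, tomamos 3 antiderivadas. La integral del snap es la sacudida. Usando j(0) = 0, obtenemos j(t) = 0. La antiderivada de la sacudida es la aceleración. Usando a(0) = 0, obtenemos a(t) = 0. La integral de la aceleración, con v(0) = 12, da la velocidad: v(t) = 12. Usando v(t) = 12 y sustituyendo t = 3, encontramos v = 12.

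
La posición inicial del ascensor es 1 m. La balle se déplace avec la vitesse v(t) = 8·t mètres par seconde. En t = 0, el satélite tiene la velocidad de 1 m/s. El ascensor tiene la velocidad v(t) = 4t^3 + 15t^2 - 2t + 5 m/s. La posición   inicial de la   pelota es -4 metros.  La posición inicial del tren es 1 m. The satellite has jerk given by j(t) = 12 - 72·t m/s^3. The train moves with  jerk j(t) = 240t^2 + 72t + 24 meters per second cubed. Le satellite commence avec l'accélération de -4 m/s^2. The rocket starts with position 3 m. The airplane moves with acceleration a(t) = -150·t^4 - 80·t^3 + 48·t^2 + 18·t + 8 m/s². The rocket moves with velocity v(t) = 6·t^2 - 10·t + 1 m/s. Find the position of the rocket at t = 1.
Starting from velocity v(t) = 6·t^2 - 10·t + 1, we take 1 antiderivative. Integrating velocity and using the initial condition x(0) = 3, we get x(t) = 2·t^3 - 5·t^2 + t + 3. From the given position equation x(t) = 2·t^3 - 5·t^2 + t + 3, we substitute t = 1 to get x = 1.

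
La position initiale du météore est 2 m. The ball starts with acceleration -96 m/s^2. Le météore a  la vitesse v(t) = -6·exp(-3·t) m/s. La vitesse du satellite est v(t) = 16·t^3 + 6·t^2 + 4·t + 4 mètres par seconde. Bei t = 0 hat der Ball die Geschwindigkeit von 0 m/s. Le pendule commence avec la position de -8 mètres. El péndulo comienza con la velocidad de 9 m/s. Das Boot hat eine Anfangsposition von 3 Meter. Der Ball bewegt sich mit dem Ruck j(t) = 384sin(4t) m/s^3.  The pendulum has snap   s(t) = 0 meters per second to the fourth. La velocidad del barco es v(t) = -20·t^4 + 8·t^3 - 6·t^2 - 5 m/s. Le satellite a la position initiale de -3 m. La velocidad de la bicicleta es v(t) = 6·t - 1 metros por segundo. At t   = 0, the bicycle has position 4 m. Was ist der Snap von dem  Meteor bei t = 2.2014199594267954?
Ausgehend von der Geschwindigkeit v(t) = -6·exp(-3·t), nehmen wir 3 Ableitungen. Durch Ableiten von der Geschwindigkeit erhalten wir die Beschleunigung: a(t) = 18·exp(-3·t). Mit d/dt von a(t) finden wir j(t) = -54·exp(-3·t). Durch Ableiten von dem Ruck erhalten wir den Snap: s(t) = 162·exp(-3·t). Wir haben den Snap s(t) = 162·exp(-3·t). Durch Einsetzen von t = 2.2014199594267954: s(2.2014199594267954) = 0.219442828447271.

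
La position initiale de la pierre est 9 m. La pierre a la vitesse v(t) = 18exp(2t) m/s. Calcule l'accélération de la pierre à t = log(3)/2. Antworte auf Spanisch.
Para resolver esto, necesitamos tomar 1 derivada de nuestra ecuación de la velocidad v(t) = 18·exp(2·t). Derivando la velocidad, obtenemos la aceleración: a(t) = 36·exp(2·t). De la ecuación de la aceleración a(t) = 36·exp(2·t), sustituimos t = log(3)/2 para obtener a = 108.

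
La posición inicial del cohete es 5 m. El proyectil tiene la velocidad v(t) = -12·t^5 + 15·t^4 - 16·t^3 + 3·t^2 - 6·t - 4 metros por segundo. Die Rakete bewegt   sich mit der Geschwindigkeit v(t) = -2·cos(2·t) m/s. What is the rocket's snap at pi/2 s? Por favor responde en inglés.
We must differentiate our velocity equation v(t) = -2·cos(2·t) 3 times. Taking d/dt of v(t), we find a(t) = 4·sin(2·t). Taking d/dt of a(t), we find j(t) = 8·cos(2·t). Taking d/dt of j(t), we find s(t) = -16·sin(2·t). Using s(t) = -16·sin(2·t) and substituting t = pi/2, we find s = 0.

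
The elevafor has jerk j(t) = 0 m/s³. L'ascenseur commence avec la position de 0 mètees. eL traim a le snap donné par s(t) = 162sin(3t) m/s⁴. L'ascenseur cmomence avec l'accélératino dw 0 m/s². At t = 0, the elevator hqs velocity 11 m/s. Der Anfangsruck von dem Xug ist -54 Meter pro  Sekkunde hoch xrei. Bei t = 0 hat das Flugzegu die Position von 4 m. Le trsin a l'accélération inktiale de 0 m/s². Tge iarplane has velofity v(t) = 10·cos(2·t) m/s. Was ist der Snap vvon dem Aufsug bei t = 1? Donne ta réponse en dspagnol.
Partiendo de la sacudida j(t) = 0, tomamos 1 derivada. Derivando la sacudida, obtenemos el snap: s(t) = 0. De la ecuación del snap s(t) = 0, sustituimos t = 1 para obtener s = 0.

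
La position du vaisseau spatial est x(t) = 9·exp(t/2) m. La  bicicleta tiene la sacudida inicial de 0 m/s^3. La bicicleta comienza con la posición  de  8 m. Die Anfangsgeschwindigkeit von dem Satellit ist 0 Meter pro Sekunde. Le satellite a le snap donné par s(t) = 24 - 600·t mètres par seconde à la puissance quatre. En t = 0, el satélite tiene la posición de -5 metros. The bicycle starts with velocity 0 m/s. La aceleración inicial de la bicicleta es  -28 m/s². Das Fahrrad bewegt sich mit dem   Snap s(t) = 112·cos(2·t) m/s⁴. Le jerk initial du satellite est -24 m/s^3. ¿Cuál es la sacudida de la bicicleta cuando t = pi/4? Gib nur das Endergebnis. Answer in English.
j(pi/4) = 56.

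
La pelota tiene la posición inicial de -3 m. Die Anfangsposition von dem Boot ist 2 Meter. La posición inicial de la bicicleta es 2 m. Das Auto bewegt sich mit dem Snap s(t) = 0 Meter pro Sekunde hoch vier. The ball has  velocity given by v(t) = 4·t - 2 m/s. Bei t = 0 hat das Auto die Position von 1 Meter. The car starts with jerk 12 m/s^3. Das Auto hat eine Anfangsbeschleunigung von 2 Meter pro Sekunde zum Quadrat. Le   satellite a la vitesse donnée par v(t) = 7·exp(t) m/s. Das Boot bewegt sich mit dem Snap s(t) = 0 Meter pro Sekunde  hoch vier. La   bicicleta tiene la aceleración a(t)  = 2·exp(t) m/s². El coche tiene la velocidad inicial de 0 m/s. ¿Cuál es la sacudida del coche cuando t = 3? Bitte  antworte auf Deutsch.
Ausgehend von dem Snap s(t) = 0, nehmen wir 1 Integral. Die Stammfunktion von dem Snap, mit j(0) = 12, ergibt den Ruck: j(t) = 12. Mit j(t) = 12 und Einsetzen von t = 3, finden wir j = 12.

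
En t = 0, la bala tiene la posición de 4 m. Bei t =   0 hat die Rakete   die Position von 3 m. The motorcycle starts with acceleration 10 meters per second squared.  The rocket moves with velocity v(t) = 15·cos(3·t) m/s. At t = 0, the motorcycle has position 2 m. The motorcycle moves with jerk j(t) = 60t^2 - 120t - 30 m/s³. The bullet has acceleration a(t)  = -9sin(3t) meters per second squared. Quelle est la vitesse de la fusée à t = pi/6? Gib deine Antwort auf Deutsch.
Wir haben die Geschwindigkeit v(t) = 15·cos(3·t). Durch Einsetzen von t = pi/6: v(pi/6) = 0.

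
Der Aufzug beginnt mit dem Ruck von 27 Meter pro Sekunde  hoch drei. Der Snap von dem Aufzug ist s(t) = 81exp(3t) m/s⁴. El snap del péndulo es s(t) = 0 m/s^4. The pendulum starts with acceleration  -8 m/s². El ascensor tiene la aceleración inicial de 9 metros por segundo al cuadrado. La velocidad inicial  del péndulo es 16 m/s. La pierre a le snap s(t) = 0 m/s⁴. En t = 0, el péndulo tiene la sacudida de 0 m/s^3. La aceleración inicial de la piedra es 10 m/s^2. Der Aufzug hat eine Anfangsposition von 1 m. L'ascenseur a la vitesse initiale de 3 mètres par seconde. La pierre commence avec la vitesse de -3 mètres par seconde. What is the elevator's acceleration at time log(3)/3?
Starting from snap s(t) = 81·exp(3·t), we take 2 integrals. The integral of snap, with j(0) = 27, gives jerk: j(t) = 27·exp(3·t). The integral of jerk, with a(0) = 9, gives acceleration: a(t) = 9·exp(3·t). From the given acceleration equation a(t) = 9·exp(3·t), we substitute t = log(3)/3 to get a = 27.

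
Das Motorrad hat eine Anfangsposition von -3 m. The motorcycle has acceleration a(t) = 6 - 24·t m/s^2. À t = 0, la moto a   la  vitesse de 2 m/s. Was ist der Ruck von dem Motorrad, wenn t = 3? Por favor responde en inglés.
Starting from acceleration a(t) = 6 - 24·t, we take 1 derivative. Taking d/dt of a(t), we find j(t) = -24. From the given jerk equation j(t) = -24, we substitute t = 3 to get j = -24.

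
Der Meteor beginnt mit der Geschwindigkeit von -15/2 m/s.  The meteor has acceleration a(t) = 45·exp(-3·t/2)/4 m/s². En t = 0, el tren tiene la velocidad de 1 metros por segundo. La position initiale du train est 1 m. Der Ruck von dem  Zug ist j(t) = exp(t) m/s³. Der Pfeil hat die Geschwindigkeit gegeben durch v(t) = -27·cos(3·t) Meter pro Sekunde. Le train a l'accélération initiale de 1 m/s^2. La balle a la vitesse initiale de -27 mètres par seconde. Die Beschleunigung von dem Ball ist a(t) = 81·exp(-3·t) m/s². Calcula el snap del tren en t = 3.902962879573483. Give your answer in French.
En partant du jerk j(t) = exp(t), nous prenons 1 dérivée. En dérivant le jerk, nous obtenons le snap: s(t) = exp(t). De l'équation du snap s(t) = exp(t), nous substituons t = 3.902962879573483 pour obtenir s = 49.5490396707216.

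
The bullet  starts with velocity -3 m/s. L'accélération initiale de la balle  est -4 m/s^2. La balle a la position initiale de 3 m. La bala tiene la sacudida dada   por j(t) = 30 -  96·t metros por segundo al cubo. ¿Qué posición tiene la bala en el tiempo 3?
Partiendo de la sacudida j(t) = 30 - 96·t, tomamos 3 antiderivadas. La antiderivada de la sacudida, con a(0) = -4, da la aceleración: a(t) = -48·t^2 + 30·t - 4. Integrando la aceleración y usando la condición inicial v(0) = -3, obtenemos v(t) = -16·t^3 + 15·t^2 - 4·t - 3. Tomando ∫v(t)dt y aplicando x(0) = 3, encontramos x(t) = -4·t^4 + 5·t^3 - 2·t^2 - 3·t + 3. De la ecuación de la posición x(t) = -4·t^4 + 5·t^3 - 2·t^2 - 3·t + 3, sustituimos t = 3 para obtener x = -213.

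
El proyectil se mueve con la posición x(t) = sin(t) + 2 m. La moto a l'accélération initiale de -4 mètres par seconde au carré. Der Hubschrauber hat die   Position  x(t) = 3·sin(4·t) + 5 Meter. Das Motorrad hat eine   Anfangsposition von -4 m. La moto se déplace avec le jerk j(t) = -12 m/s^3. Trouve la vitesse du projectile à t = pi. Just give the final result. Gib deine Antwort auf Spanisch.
La velocidad en t = pi es v = -1.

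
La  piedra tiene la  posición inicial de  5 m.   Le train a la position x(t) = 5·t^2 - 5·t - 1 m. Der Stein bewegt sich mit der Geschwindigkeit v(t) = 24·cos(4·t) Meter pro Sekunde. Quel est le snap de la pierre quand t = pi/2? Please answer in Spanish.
Partiendo de la velocidad v(t) = 24·cos(4·t), tomamos 3 derivadas. Derivando la velocidad, obtenemos la aceleración: a(t) = -96·sin(4·t). Derivando la aceleración, obtenemos la sacudida: j(t) = -384·cos(4·t). Derivando la sacudida, obtenemos el snap: s(t) = 1536·sin(4·t). De la ecuación del snap s(t) = 1536·sin(4·t), sustituimos t = pi/2 para obtener s = 0.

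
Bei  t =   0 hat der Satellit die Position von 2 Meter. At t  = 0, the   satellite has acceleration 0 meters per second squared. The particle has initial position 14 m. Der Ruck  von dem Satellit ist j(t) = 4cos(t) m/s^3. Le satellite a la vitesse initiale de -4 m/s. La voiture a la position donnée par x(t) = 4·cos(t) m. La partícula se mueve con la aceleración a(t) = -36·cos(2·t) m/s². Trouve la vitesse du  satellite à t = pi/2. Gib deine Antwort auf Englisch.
To find the answer, we compute 2 integrals of j(t) = 4·cos(t). Taking ∫j(t)dt and applying a(0) = 0, we find a(t) = 4·sin(t). The integral of acceleration is velocity. Using v(0) = -4, we get v(t) = -4·cos(t). From the given velocity equation v(t) = -4·cos(t), we substitute t = pi/2 to get v = 0.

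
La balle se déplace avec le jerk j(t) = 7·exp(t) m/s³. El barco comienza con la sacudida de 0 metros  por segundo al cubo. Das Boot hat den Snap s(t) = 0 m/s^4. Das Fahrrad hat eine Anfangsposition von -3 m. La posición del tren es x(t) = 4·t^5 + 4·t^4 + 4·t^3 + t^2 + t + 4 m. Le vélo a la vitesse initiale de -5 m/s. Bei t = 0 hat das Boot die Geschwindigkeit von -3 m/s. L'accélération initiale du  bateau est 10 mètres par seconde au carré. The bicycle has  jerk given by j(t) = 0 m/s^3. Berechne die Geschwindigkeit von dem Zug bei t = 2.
Wir müssen unsere Gleichung für die Position x(t) = 4·t^5 + 4·t^4 + 4·t^3 + t^2 + t + 4 1-mal ableiten. Die Ableitung von der Position ergibt die Geschwindigkeit: v(t) = 20·t^4 + 16·t^3 + 12·t^2 + 2·t + 1. Aus der Gleichung für die Geschwindigkeit v(t) = 20·t^4 + 16·t^3 + 12·t^2 + 2·t + 1, setzen wir t = 2 ein und erhalten v = 501.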